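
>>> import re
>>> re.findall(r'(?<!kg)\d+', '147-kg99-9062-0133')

Because the assertion is negative and zero-width, positions next to the forbidden text are skipped.
Walking the string: at [0:3] → '147'; at [7:8] → '9'; at [9:13] → '9062'; at [14:18] → '0133'.
No capturing groups, so `findall` returns the 4 full match strings.

['147', '9', '9062', '0133']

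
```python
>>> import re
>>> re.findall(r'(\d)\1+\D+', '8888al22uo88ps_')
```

`\1` is not a pattern — it's the concrete string captured by group 1, re-applied verbatim.
Matches: at [0:6] match '8888al', group 1 = '8'; at [6:10] match '22uo', group 1 = '2'; at [10:15] match '88ps_', group 1 = '8'.
One capturing group, so `findall` returns just the captured substring from each match — 3 in all.

['8', '2', '8']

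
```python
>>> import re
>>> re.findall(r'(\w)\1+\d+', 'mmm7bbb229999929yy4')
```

['m', 'b', 'y']

`\1` is not a pattern — it's the concrete string captured by group 1, re-applied verbatim.
Walking the string: at [0:4] match 'mmm7', group 1 = 'm'; at [4:16] match 'bbb229999929', group 1 = 'b'; at [16:19] match 'yy4', group 1 = 'y'.
With a single group, `findall` returns only what that group captured — 3 items.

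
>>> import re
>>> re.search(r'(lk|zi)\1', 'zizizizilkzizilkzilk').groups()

The match spans [0:4] → 'zizi'.
Captured: group 1 = 'zi'.

('zi',)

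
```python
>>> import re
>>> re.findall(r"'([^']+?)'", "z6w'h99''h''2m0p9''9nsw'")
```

['h99', 'h', '2m0p9', '9nsw']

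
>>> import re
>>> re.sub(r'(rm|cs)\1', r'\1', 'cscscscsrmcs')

`\1` is not a pattern — it's the concrete string captured by group 1, re-applied verbatim.
Matches: at [0:4] → 'cscs'; at [4:8] → 'cscs'.
Each match is replaced using the text its own group 1 captured.

'cscsrmcs'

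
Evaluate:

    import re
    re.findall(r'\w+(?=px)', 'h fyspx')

['fys']

The `(?=…)`/`(?<=…)` assertion just peeks at neighbouring text; it doesn't advance the match position.
No capturing groups, so `findall` returns the 1 full match string.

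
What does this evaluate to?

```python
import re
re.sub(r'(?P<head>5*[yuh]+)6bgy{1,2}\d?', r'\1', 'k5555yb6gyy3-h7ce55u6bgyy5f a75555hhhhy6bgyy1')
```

The pattern matches zero or more of the literal '5', then one or more of one of [yuh] (captured as 'head'); then the literal '6bg', then 1 to 2 of a literal 'y', then optionally a digit.
Each match is replaced using the text its own group 1 captured.

'k5555yb6gyy3-h7ce55uf a75555hhhhy'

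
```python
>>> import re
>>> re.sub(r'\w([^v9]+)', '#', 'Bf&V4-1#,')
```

'#'

Pattern: a word character; then one or more of any character except [v9] (captured).
`sub` substitutes '#' at each match site.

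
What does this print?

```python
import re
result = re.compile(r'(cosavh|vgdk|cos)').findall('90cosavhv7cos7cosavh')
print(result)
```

['cosavh', 'cos', 'cosavh']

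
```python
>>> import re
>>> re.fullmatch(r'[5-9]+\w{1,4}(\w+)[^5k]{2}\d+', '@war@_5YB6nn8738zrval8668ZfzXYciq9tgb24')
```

`re.fullmatch` is like wrapping the pattern in `^…$` (in single-line mode).
Here the string isn't matched end-to-end, so the call returns None.

None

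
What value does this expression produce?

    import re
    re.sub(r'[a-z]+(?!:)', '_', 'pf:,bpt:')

The negative lookaround is zero-width — it rules out positions where the adjacent text would match, without consuming anything.
`sub` substitutes '_' at each match site.

'_f:,_t:'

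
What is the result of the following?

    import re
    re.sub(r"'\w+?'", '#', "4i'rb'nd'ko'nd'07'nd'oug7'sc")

'4i#nd#nd#nd#sc'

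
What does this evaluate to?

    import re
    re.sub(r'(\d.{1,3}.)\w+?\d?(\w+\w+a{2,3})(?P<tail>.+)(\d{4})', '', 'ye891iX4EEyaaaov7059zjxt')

Every occurrence is swapped for ''.

'yezjxt'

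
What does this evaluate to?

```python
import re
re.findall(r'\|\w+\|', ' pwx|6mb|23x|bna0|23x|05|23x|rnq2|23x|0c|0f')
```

Walking the string: at [4:9] → '|6mb|'; at [12:18] → '|bna0|'; at [21:25] → '|05|'; at [28:34] → '|rnq2|'; at [37:41] → '|0c|'.
Since nothing is captured, `findall` lists the 5 matched substrings directly.

['|6mb|', '|bna0|', '|05|', '|rnq2|', '|0c|']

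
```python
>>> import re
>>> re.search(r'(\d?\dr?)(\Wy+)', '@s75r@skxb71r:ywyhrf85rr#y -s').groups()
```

('71r', ':y')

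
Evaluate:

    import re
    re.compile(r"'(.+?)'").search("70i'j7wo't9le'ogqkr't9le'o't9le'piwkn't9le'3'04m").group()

"'j7wo'"

Because the quantifier is non-greedy, it stops expanding at the earliest point where the rest of the pattern can succeed.
`search` walks the string left to right and returns the first match it finds.
The match spans [3:9] → "'j7wo'".
Captured: group 1 = 'j7wo'.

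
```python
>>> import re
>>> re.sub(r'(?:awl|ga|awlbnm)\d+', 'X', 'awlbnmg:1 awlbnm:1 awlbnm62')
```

'awlbnmg:1 awlbnm:1 X'

Matches: at [19:27] → 'awlbnm62'.
`sub` substitutes 'X' at each match site.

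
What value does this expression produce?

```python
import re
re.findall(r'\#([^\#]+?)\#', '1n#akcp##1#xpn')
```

One capturing group, so `findall` returns just the captured substring from each match — 2 in all.

['akcp', '1']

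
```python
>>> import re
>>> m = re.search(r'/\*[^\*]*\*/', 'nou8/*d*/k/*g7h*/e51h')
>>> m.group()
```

'/*d*/'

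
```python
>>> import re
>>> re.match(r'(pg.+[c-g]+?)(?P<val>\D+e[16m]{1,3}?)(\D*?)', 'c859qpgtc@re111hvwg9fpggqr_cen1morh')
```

Pattern: the literal 'pg', then one or more of any character, then one or more of a character in [c-g] (lazy) (captured); then one or more of a non-digit, then a literal 'e', then 1 to 3 of one of [16m] (lazy) (captured as 'val'); then zero or more of a non-digit (lazy) (captured).
`re.match` won't scan ahead — the pattern has to work from the very first character.
Here position 0 doesn't satisfy it, so the call returns None.

None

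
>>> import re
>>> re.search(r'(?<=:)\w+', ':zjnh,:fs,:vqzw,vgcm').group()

The positive lookaround only admits positions where the adjacent text matches; those characters stay outside the span.
Unlike `match`, `search` isn't anchored — it looks for the pattern anywhere in the string.
The match spans [1:5] → 'zjnh'.

'zjnh'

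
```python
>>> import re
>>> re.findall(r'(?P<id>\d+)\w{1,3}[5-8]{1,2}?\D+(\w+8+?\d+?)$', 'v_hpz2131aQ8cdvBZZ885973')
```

[('2131', '885973')]

With 2 capturing groups, `findall` returns a 2-tuple per match.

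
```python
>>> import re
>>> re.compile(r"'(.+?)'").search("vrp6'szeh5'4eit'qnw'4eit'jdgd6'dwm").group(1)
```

A `+?`/`*?`/`{m,n}?` starts at its minimum and grows only as far as needed for what follows to match.
`re.search` scans for the first position where the pattern succeeds.
The match spans [4:11] → "'szeh5'".
Captured: group 1 = 'szeh5'.

'szeh5'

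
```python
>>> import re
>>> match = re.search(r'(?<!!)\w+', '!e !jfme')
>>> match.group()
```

'fme'

A negative assertion filters positions out without eating any characters.
`search` walks the string left to right and returns the first match it finds.
The match spans [5:8] → 'fme'.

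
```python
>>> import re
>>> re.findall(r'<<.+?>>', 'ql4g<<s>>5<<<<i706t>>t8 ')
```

['<<s>>', '<<<<i706t>>']

Lazy quantifiers expand one character at a time until the remainder of the pattern can match.
Scanning left to right: at [4:9] → '<<s>>'; at [10:21] → '<<<<i706t>>'.
No capturing groups, so `findall` returns the 2 full match strings.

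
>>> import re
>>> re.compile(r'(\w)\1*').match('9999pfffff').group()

'9999'

A backreference is literal: `\1` must see the identical characters the first group matched.
`re.match` won't scan ahead — the pattern has to work from the very first character.
The match spans [0:4] → '9999'.
Captured: group 1 = '9'.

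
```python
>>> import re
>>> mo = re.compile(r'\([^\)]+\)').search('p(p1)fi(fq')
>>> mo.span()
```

(1, 5)

The match spans [1:5] → '(p1)'.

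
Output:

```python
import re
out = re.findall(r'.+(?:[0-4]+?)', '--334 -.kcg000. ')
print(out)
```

['--334 -.kcg000']

Pattern: one or more of any character; then one or more of a character in [0-4] (lazy) (non-capturing group).
Matches: at [0:14] → '--334 -.kcg000'.
No capturing groups, so `findall` returns the 1 full match string.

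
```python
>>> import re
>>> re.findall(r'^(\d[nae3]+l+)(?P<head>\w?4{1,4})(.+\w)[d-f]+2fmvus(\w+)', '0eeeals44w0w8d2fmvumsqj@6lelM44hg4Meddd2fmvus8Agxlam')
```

[('0eeeal', 's44', 'w0w8d2fmvumsqj@6lelM44hg4Medd', '8Agxlam')]

4 groups means the one result is a tuple of 4 captured strings — 1 here.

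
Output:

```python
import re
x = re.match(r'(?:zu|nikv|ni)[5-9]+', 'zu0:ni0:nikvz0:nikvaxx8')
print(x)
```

None

With `match`, the pattern is implicitly anchored at the beginning.
Here position 0 doesn't satisfy it, so the call returns None.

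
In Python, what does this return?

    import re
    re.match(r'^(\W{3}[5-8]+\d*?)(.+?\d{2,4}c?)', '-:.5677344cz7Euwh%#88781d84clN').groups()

The match spans [0:11] → '-:.5677344c'.
Captured: group 1 = '-:.5677', group 2 = '344c'.

('-:.5677', '344c')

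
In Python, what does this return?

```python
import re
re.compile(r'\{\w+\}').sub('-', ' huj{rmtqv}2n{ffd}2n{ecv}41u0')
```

' huj-2n-2n-41u0'

Each match is replaced by '-'.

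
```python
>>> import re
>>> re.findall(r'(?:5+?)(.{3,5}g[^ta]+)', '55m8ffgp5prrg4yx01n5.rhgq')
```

['5m8ffgp5prrg4yx01n5.rhgq']

A `+?`/`*?`/`{m,n}?` starts at its minimum and grows only as far as needed for what follows to match.
`findall` collects group 1 from the one match (1 total).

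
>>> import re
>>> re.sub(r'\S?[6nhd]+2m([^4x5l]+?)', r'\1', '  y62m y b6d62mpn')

'   y pn'

The pattern matches optionally a non-whitespace character; then one or more of one of [6nhd], then the literal '2m'; then one or more of any character except [4x5l] (lazy) (captured).
A non-greedy quantifier consumes as few characters as it can — just enough that the remainder of the pattern still matches from where it stops; whatever follows it matches normally.
Matches: at [2:7] → 'y62m '; at [9:16] → 'b6d62mp'.
Each match is replaced using the text its own group 1 captured.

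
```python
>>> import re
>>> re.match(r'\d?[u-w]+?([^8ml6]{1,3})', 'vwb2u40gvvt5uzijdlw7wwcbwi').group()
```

Pattern: optionally a digit; then one or more of a character in [u-w] (lazy); then 1 to 3 of any character except [8ml6] (captured).
A `+?`/`*?`/`{m,n}?` starts at its minimum and grows only as far as needed for what follows to match.
`re.match` only tries the pattern at the start of the string.
The match spans [0:4] → 'vwb2'.
Captured: group 1 = 'wb2'.

'vwb2'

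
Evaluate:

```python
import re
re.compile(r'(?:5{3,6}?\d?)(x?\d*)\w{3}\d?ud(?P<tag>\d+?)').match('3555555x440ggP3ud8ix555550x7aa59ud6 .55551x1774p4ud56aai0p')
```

With `match`, the pattern is implicitly anchored at the beginning.
Here position 0 doesn't satisfy it, so the call returns None.

None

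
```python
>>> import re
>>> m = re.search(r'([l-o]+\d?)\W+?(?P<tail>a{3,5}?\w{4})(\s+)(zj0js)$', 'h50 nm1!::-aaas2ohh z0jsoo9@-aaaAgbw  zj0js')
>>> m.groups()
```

('oo9', 'aaaAgbw', '  ', 'zj0js')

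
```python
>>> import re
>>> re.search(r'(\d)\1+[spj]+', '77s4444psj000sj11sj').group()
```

'77s'

`\1` is not a pattern — it's the concrete string captured by group 1, re-applied verbatim.
The match spans [0:3] → '77s'.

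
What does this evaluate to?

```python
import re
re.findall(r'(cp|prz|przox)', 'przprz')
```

Matches: at [0:3] match 'prz', group 1 = 'prz'; at [3:6] match 'prz', group 1 = 'prz'.
One capturing group, so `findall` returns just the captured substring from each match — 2 in all.

['prz', 'prz']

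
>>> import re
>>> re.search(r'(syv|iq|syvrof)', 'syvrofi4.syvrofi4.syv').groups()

The match spans [0:3] → 'syv'.
Captured: group 1 = 'syv'.

('syv',)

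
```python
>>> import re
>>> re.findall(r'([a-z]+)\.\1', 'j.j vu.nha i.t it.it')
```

`\1` has to match the exact text group 1 already captured.
Scanning left to right: at [0:3] match 'j.j', group 1 = 'j'; at [15:20] match 'it.it', group 1 = 'it'.
`findall` collects group 1 from each match (2 total).

['j', 'it']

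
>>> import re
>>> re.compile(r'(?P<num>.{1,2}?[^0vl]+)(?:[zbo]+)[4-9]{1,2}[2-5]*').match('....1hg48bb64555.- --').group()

`re.match` won't scan ahead — the pattern has to work from the very first character.
The match spans [0:16] → '....1hg48bb64555'.

'....1hg48bb64555'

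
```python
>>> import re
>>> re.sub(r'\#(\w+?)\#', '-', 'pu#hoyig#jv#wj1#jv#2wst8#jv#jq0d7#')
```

'pu-jv-jv-jv-'

Every occurrence is swapped for '-'.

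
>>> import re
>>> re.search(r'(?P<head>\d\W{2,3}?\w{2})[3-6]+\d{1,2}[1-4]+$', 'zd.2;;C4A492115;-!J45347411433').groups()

('5;-!J4',)

Pattern: a digit, then 2 to 3 of a non-word character (lazy), then exactly 2 of a word character (captured as 'head'); then one or more of a character in [3-6], then 1 to 2 of a digit, then one or more of a character in [1-4]; then anchored at the end.
`search` walks the string left to right and returns the first match it finds.
The match spans [14:30] → '5;-!J45347411433'.
Captured: group 1 = '5;-!J4'.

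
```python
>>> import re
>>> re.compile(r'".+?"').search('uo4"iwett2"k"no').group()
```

A `+?`/`*?`/`{m,n}?` starts at its minimum and grows only as far as needed for what follows to match.
The match spans [3:11] → '"iwett2"'.

'"iwett2"'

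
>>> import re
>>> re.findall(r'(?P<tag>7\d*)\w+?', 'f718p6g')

['718']

This matches a literal '7', then zero or more of a digit (captured as 'tag'); then one or more of a word character (lazy).
With a single group, `findall` returns only what that group captured — 1 item.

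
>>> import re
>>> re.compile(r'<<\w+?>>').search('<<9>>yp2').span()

(0, 5)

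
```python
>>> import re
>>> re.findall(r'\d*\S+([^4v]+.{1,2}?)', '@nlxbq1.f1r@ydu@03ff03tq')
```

With a single group, `findall` returns only what that group captured — 1 item.

['tq']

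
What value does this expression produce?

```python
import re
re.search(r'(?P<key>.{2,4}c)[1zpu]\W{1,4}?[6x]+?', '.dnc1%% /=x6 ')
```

This matches 2 to 4 of any character, then the literal 'c' (captured as 'key'); then one of [1zpu]; then 1 to 4 of a non-word character (lazy), then one or more of one of [6x] (lazy).
Unlike `match`, `search` isn't anchored — it looks for the pattern anywhere in the string.
Here no position works, so the call returns None.

None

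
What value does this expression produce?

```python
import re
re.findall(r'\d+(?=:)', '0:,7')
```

The positive lookaround only admits positions where the adjacent text matches; those characters stay outside the span.
Scanning left to right: at [0:1] → '0'.
With no groups in the pattern, `findall` gives back each whole match — 1 here.

['0']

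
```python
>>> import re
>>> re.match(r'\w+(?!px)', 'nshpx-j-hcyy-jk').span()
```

The negative lookahead/lookbehind blocks any match where the forbidden context is present.
With `match`, the pattern is implicitly anchored at the beginning.
The match spans [0:5] → 'nshpx'.

(0, 5)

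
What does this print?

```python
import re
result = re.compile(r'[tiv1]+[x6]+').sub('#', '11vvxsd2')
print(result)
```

#sd2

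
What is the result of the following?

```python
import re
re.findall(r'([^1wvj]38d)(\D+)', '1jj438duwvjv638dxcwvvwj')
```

[('438d', 'uwvjv'), ('638d', 'xcwvvwj')]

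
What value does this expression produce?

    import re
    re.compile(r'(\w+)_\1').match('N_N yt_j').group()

'N_N'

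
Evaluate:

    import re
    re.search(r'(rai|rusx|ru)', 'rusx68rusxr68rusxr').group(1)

'rusx'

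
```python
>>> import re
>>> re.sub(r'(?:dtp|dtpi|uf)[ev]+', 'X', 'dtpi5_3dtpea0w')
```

'dtpi5_3Xa0w'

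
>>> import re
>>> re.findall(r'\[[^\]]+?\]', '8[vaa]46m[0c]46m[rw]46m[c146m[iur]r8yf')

`findall` yields the raw match text (4 of them) because the pattern has no groups.

['[vaa]', '[0c]', '[rw]', '[c146m[iur]']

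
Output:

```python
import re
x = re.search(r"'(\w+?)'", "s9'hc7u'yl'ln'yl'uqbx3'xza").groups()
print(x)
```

`re.search` scans for the first position where the pattern succeeds.
The match spans [2:8] → "'hc7u'".
Captured: group 1 = 'hc7u'.

('hc7u',)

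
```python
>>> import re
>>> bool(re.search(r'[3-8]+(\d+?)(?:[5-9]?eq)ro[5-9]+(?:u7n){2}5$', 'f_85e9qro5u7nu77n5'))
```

False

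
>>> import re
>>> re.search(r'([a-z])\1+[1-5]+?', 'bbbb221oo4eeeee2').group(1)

'b'

After group 1 captures some text, `\1` only succeeds where that same text appears again.
`re.search` tries every starting position until one works.
The match spans [0:5] → 'bbbb2'.
Captured: group 1 = 'b'.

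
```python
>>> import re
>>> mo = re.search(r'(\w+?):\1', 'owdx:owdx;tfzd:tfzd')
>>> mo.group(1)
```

`\1` has to match the exact text group 1 already captured.
`search` walks the string left to right and returns the first match it finds.
The match spans [0:9] → 'owdx:owdx'.
Captured: group 1 = 'owdx'.

'owdx'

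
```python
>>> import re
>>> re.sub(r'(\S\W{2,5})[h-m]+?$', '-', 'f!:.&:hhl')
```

Pattern: a non-whitespace character, then 2 to 5 of a non-word character (captured); then one or more of a character in [h-m] (lazy); then anchored at the end.
Matches: at [0:9] → 'f!:.&:hhl'.
Every occurrence is swapped for '-'.

'-'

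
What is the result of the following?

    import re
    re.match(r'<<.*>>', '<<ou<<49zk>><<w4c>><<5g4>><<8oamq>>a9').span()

With `match`, the pattern is implicitly anchored at the beginning.
The match spans [0:35] → '<<ou<<49zk>><<w4c>><<5g4>><<8oamq>>'.

(0, 35)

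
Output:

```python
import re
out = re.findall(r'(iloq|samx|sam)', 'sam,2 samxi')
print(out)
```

`|` is ordered: at each position the engine commits to the first alternative that works.
Matches: at [0:3] match 'sam', group 1 = 'sam'; at [6:10] match 'samx', group 1 = 'samx'.
Because there's exactly one group, `findall` drops the full match and keeps group 1 from each hit.

['sam', 'samx']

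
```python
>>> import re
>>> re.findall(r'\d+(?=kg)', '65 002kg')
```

The positive lookaround only admits positions where the adjacent text matches; those characters stay outside the span.
`findall` yields the raw match text (1 of them) because the pattern has no groups.

['002']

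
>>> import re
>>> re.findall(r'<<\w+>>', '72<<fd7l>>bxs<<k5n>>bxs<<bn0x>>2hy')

`findall` yields the raw match text (3 of them) because the pattern has no groups.

['<<fd7l>>', '<<k5n>>', '<<bn0x>>']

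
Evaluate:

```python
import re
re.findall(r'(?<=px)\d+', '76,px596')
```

['596']

Lookahead/lookbehind check context without consuming it, so the matched span excludes the asserted characters.
Matches: at [5:8] → '596'.
No capturing groups, so `findall` returns the 1 full match string.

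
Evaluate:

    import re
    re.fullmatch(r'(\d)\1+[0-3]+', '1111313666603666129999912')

`fullmatch` succeeds only if the pattern covers the string from start to end.
Here the pattern can't cover the whole string, so the call returns None.

None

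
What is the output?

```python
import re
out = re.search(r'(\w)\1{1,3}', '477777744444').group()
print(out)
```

A backreference is literal: `\1` must see the identical characters the first group matched.
The match spans [1:5] → '7777'.

7777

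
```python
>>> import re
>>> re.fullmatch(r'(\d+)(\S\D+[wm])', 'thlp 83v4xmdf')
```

None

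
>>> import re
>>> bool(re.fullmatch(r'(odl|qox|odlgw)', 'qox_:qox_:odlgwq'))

`fullmatch` succeeds only if the pattern covers the string from start to end.
Here there's no way to consume every character, so the call returns None, and `bool(None)` is False.

False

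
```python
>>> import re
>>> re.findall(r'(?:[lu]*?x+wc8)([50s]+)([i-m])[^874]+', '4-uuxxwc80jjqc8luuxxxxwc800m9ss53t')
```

[('0', 'j'), ('00', 'm')]

2 groups means each result is a tuple of 2 captured strings — 2 here.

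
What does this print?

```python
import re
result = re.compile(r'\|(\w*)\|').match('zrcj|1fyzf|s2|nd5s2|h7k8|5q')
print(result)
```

None

`re.match` won't scan ahead — the pattern has to work from the very first character.
Here the string doesn't start with a match, so the call returns None.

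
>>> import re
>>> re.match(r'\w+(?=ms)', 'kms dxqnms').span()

(0, 1)

The lookaround is zero-width — it requires the adjacent text to match without consuming it, so the asserted text isn't part of the match.
`match` is anchored at position 0; if the pattern doesn't fit there, it returns None.
The match spans [0:1] → 'k'.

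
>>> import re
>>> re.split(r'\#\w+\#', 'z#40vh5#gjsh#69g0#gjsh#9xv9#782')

['z', 'gjsh', 'gjsh', '782']

Matches to split on: at [1:8] → '#40vh5#'; at [12:18] → '#69g0#'; at [22:28] → '#9xv9#'.
The string is cut at each match, leaving 4 pieces.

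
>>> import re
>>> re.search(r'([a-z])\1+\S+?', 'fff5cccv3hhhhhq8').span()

(0, 4)

The backreference `\1` re-matches whatever the first group consumed, character for character.
`re.search` scans for the first position where the pattern succeeds.
The match spans [0:4] → 'fff5'.
Captured: group 1 = 'f'.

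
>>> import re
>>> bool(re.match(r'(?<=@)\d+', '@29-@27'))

False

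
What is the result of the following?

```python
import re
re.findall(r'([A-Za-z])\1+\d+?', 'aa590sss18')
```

['a', 's']

`\1` has to match the exact text group 1 already captured.
Scanning left to right: at [0:3] match 'aa5', group 1 = 'a'; at [5:9] match 'sss1', group 1 = 's'.
Because there's exactly one group, `findall` drops the full match and keeps group 1 from each hit.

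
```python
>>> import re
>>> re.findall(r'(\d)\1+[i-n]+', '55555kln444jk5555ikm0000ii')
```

['5', '4', '5', '0']

`\1` has to match the exact text group 1 already captured.
With a single group, `findall` returns only what that group captured — 4 items.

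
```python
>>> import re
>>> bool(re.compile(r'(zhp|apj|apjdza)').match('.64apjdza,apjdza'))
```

False

`re.match` won't scan ahead — the pattern has to work from the very first character.
Here the pattern fails at index 0, so the call returns None, and `bool(None)` is False.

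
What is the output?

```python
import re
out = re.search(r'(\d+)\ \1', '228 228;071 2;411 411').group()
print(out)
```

`\1` is not a pattern — it's the concrete string captured by group 1, re-applied verbatim.
The match spans [0:7] → '228 228'.

228 228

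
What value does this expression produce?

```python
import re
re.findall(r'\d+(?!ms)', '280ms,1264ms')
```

The negative lookaround is zero-width — it rules out positions where the adjacent text would match, without consuming anything.
Scanning left to right: at [0:2] → '28'; at [6:9] → '126'.
With no groups in the pattern, `findall` gives back each whole match — 2 here.

['28', '126']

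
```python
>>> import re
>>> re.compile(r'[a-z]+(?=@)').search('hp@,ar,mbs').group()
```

'hp'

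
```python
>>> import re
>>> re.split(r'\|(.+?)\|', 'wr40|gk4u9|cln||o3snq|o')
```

['wr40', 'gk4u9', 'cln', '|o3snq', 'o']

With the lazy modifier that quantifier settles for the fewest repetitions that let the rest of the pattern succeed (the atoms after it are unaffected and can still be greedy).
The group in the pattern means `split` returns the separators' captures alongside the pieces.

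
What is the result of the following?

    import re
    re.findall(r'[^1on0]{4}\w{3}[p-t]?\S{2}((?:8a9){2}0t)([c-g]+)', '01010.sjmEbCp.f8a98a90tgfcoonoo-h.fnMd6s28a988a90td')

The pattern matches exactly 4 of any character except [1on0], then exactly 3 of a word character, then optionally a character in [p-t]; then exactly 2 of a non-whitespace character; then the literal '8a9' repeated 2 times, then the literal '0t' (captured); then one or more of a character in [c-g] (captured).
Matches: at [5:26] match '.sjmEbCp.f8a98a90tgfc', groups = ('8a98a90t', 'gfc').
2 groups means the one result is a tuple of 2 captured strings — 1 here.

[('8a98a90t', 'gfc')]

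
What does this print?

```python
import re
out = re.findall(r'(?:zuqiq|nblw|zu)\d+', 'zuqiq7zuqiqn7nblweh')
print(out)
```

Matches: at [0:6] → 'zuqiq7'.
Since nothing is captured, `findall` lists the 1 matched substring directly.

['zuqiq7']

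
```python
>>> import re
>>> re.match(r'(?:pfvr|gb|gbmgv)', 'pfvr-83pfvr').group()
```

`re.match` only tries the pattern at the start of the string.
The match spans [0:4] → 'pfvr'.

'pfvr'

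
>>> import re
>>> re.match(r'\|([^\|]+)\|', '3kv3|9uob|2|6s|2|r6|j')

`re.match` only tries the pattern at the start of the string.
Here the string doesn't start with a match, so the call returns None.

None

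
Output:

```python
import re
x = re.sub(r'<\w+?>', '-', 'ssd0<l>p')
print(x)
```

Every occurrence is swapped for '-'.

ssd0-p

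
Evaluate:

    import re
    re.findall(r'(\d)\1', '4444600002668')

['4', '4', '0', '0', '6']

The backreference `\1` re-matches whatever the first group consumed, character for character.
With a single group, `findall` returns only what that group captured — 5 items.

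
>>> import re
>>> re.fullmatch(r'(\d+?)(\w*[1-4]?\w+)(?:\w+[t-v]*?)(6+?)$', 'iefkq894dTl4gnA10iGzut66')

`re.fullmatch` requires the pattern to consume the entire string.
Here the string isn't matched end-to-end, so the call returns None.

None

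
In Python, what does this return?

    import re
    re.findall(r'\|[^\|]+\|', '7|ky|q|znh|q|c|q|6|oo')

['|ky|', '|znh|', '|c|', '|6|']

Walking the string: at [1:5] → '|ky|'; at [6:11] → '|znh|'; at [12:15] → '|c|'; at [16:19] → '|6|'.
`findall` yields the raw match text (4 of them) because the pattern has no groups.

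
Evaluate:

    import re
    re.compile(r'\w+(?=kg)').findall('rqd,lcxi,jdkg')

The lookaround is zero-width — it requires the adjacent text to match without consuming it, so the asserted text isn't part of the match.
Matches: at [9:11] → 'jd'.
Since nothing is captured, `findall` lists the 1 matched substring directly.

['jd']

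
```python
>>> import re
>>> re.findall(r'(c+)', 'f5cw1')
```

['c']

`findall` collects group 1 from the one match (1 total).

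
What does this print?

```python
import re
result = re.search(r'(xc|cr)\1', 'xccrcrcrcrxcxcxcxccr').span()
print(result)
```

After group 1 captures some text, `\1` only succeeds where that same text appears again.
`re.search` tries every starting position until one works.
The match spans [2:6] → 'crcr'.
Captured: group 1 = 'cr'.

(2, 6)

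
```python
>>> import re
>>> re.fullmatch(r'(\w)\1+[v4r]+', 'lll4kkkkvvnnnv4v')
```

`\1` has to match the exact text group 1 already captured.
For `fullmatch`, every character of the input must be accounted for by the pattern.
Here the pattern can't cover the whole string, so the call returns None.

None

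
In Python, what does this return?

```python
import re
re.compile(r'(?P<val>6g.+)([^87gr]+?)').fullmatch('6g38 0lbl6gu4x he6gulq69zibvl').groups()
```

The match spans [0:29] → '6g38 0lbl6gu4x he6gulq69zibvl'.
Captured: group 1 = '6g38 0lbl6gu4x he6gulq69zibv', group 2 = 'l'.

('6g38 0lbl6gu4x he6gulq69zibv', 'l')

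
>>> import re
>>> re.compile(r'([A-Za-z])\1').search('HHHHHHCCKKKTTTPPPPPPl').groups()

('H',)

The backreference `\1` re-matches whatever the first group consumed, character for character.
`search` walks the string left to right and returns the first match it finds.
The match spans [0:2] → 'HH'.
Captured: group 1 = 'H'.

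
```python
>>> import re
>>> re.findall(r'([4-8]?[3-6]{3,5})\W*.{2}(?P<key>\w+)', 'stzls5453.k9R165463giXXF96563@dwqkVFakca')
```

[('5453', 'R165463giXXF96563')]

With 2 capturing groups, `findall` returns a 2-tuple per match.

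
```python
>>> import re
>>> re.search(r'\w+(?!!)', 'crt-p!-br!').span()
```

(0, 3)

Because the assertion is negative and zero-width, positions next to the forbidden text are skipped.
`re.search` scans for the first position where the pattern succeeds.
The match spans [0:3] → 'crt'.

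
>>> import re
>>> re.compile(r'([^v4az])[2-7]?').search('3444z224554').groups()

The pattern matches any character except [v4az] (captured); then optionally a character in [2-7].
`search` walks the string left to right and returns the first match it finds.
The match spans [0:2] → '34'.
Captured: group 1 = '3'.

('3',)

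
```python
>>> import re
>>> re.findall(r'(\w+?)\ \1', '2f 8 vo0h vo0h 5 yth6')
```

After group 1 captures some text, `\1` only succeeds where that same text appears again.
Walking the string: at [5:14] match 'vo0h vo0h', group 1 = 'vo0h'.
`findall` collects group 1 from the one match (1 total).

['vo0h']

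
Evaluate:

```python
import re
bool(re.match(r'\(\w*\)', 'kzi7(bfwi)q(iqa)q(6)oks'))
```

With `match`, the pattern is implicitly anchored at the beginning.
Here the string doesn't start with a match, so the call returns None, and `bool(None)` is False.

False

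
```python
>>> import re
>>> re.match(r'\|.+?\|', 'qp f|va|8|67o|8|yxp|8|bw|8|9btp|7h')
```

`re.match` only tries the pattern at the start of the string.
Here position 0 doesn't satisfy it, so the call returns None.

None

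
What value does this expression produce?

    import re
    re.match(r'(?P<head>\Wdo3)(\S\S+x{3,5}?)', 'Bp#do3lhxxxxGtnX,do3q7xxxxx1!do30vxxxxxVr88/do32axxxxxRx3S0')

Pattern: a non-word character, then the literal 'do3' (captured as 'head'); then a non-whitespace character, then one or more of a non-whitespace character, then 3 to 5 of the literal 'x' (lazy) (captured).
`re.match` won't scan ahead — the pattern has to work from the very first character.
Here position 0 doesn't satisfy it, so the call returns None.

None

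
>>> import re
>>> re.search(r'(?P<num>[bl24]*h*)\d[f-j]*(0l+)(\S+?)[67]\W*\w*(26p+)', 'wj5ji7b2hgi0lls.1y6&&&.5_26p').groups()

('b', '0ll', 's.1y', '26p')

The match spans [6:28] → 'b2hgi0lls.1y6&&&.5_26p'.
Captured: group 1 = 'b', group 2 = '0ll', group 3 = 's.1y', group 4 = '26p'.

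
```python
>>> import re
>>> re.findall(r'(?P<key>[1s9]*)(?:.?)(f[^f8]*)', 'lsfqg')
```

Pattern: zero or more of one of [1s9] (captured as 'key'); then optionally any character (non-capturing group); then a literal 'f', then zero or more of any character except [f8] (captured).
Multiple groups make `findall` return tuples — one 2-tuple for the one match.

[('s', 'fqg')]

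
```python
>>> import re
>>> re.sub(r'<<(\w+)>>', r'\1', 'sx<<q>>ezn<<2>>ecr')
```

'sxqezn2ecr'

Matches: at [2:7] → '<<q>>'; at [10:15] → '<<2>>'.
The replacement refers to a captured group, so each match is rewritten using its own captured text.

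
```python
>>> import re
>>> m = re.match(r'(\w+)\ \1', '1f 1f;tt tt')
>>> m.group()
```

'1f 1f'

The backreference `\1` re-matches whatever the first group consumed, character for character.
With `match`, the pattern is implicitly anchored at the beginning.
The match spans [0:5] → '1f 1f'.
Captured: group 1 = '1f'.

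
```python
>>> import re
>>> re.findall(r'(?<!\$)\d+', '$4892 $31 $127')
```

['892', '1', '27']

A negative assertion filters positions out without eating any characters.
Matches: at [2:5] → '892'; at [8:9] → '1'; at [12:14] → '27'.
No capturing groups, so `findall` returns the 3 full match strings.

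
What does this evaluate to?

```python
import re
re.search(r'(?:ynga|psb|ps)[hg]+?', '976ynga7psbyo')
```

None

`re.search` scans for the first position where the pattern succeeds.
Here the pattern never matches, so the call returns None.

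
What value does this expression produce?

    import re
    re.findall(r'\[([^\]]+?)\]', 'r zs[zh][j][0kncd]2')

`findall` collects group 1 from each match (3 total).

['zh', 'j', '0kncd']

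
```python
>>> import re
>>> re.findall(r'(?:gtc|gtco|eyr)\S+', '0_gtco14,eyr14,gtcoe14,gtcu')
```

Matches: at [2:27] → 'gtco14,eyr14,gtcoe14,gtcu'.
With no groups in the pattern, `findall` gives back each whole match — 1 here.

['gtco14,eyr14,gtcoe14,gtcu']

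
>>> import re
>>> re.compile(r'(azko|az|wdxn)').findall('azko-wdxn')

['azko', 'wdxn']

Alternation isn't longest-match — the leftmost alternative that fits at this position is chosen.
Matches: at [0:4] match 'azko', group 1 = 'azko'; at [5:9] match 'wdxn', group 1 = 'wdxn'.
With a single group, `findall` returns only what that group captured — 2 items.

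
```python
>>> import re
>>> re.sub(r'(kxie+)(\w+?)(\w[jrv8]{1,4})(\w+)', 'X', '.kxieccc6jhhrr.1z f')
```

Pattern: the literal 'kxi', then one or more of the literal 'e' (captured); then one or more of a word character (lazy) (captured); then a word character, then 1 to 4 of one of [jrv8] (captured); then one or more of a word character (captured).
Matches: at [1:14] → 'kxieccc6jhhrr'.
Each match is replaced by 'X'.

'.X.1z f'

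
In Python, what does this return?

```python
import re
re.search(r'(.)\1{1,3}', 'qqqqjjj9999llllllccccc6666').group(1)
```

The match spans [0:4] → 'qqqq'.
Captured: group 1 = 'q'.

'q'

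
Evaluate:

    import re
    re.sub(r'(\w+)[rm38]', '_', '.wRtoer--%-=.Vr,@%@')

'._--%-=._,@%@'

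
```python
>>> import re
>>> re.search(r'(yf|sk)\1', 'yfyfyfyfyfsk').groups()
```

`\1` has to match the exact text group 1 already captured.
`search` walks the string left to right and returns the first match it finds.
The match spans [0:4] → 'yfyf'.
Captured: group 1 = 'yf'.

('yf',)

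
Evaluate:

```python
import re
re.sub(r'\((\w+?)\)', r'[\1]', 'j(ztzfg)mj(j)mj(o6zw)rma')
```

`\1` in the replacement pulls in group 1's text for each match.

'j[ztzfg]mj[j]mj[o6zw]rma'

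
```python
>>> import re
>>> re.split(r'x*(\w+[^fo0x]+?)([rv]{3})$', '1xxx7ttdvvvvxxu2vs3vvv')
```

['', '1xxx7ttdvvvvxxu2vs3', 'vvv', '']

Pattern: zero or more of a literal 'x'; then one or more of a word character, then one or more of any character except [fo0x] (lazy) (captured); then exactly 3 of one of [rv] (captured); then anchored at the end.
Because the pattern has a capturing group, `split` also inserts each captured text between the pieces.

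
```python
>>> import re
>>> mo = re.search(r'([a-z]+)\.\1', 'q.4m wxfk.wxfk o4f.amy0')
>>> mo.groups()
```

('wxfk',)

The match spans [5:14] → 'wxfk.wxfk'.
Captured: group 1 = 'wxfk'.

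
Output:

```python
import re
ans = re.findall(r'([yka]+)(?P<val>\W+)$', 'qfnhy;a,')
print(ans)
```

[('a', ',')]

This matches one or more of one of [yka] (captured); then one or more of a non-word character (captured as 'val'); then anchored at the end.
Matches: at [6:8] match 'a,', groups = ('a', ',').
`findall` packs the 2 group values into a tuple for every match.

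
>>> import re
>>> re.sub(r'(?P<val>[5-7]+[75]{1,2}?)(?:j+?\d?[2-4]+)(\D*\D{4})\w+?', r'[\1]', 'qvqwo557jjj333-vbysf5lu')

'qvqwo[557]lu'

Pattern: one or more of a character in [5-7], then 1 to 2 of one of [75] (lazy) (captured as 'val'); then one or more of a literal 'j' (lazy), then optionally a digit, then one or more of a character in [2-4] (non-capturing group); then zero or more of a non-digit, then exactly 4 of a non-digit (captured); then one or more of a word character (lazy).
With the lazy modifier that quantifier settles for the fewest repetitions that let the rest of the pattern succeed (the atoms after it are unaffected and can still be greedy).
Matches: at [5:21] → '557jjj333-vbysf5'.
The replacement refers to a captured group, so each match is rewritten using its own captured text.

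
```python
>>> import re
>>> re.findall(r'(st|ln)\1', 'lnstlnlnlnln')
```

['ln', 'ln']

After group 1 captures some text, `\1` only succeeds where that same text appears again.
Walking the string: at [4:8] match 'lnln', group 1 = 'ln'; at [8:12] match 'lnln', group 1 = 'ln'.
Because there's exactly one group, `findall` drops the full match and keeps group 1 from each hit.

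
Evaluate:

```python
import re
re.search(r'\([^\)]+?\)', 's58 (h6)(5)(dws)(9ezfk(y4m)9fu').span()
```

(4, 8)

The match spans [4:8] → '(h6)'.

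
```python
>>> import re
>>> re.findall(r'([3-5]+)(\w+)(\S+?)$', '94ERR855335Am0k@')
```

[('4', 'ERR855335Am0k', '@')]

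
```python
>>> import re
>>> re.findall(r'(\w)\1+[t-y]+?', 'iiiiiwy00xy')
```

`\1` has to match the exact text group 1 already captured.
One capturing group, so `findall` returns just the captured substring from each match — 2 in all.

['i', '0']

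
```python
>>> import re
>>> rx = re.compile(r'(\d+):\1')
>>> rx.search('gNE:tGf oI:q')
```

A backreference is literal: `\1` must see the identical characters the first group matched.
`re.search` tries every starting position until one works.
Here no position works, so the call returns None.

None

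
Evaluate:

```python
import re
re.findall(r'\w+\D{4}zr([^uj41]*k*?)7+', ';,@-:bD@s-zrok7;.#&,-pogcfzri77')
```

Pattern: one or more of a word character, then exactly 4 of a non-digit, then the literal 'zr'; then zero or more of any character except [uj41], then zero or more of the literal 'k' (lazy) (captured); then one or more of a literal '7'.
Scanning left to right: at [5:31] match 'bD@s-zrok7;.#&,-pogcfzri77', group 1 = 'ok7;.#&,-pogcfzri7'.
With a single group, `findall` returns only what that group captured — 1 item.

['ok7;.#&,-pogcfzri7']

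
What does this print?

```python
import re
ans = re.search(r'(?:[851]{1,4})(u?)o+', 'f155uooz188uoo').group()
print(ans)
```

Pattern: 1 to 4 of one of [851] (non-capturing group); then optionally a literal 'u' (captured); then one or more of a literal 'o'.
`re.search` tries every starting position until one works.
The match spans [1:7] → '155uoo'.
Captured: group 1 = 'u'.

155uoo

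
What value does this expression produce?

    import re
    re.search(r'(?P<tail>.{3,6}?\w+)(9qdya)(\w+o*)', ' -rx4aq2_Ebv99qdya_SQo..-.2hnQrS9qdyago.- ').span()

The pattern matches 3 to 6 of any character (lazy), then one or more of a word character (captured as 'tail'); then the literal '9q', then the literal 'dya' (captured); then one or more of a word character, then zero or more of the literal 'o' (captured).
`search` walks the string left to right and returns the first match it finds.
The match spans [0:22] → ' -rx4aq2_Ebv99qdya_SQo'.
Captured: group 1 = ' -rx4aq2_Ebv9', group 2 = '9qdya', group 3 = '_SQo'.

(0, 22)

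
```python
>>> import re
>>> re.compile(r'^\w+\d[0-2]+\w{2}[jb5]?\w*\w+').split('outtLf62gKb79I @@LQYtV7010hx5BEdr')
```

Pattern: anchored at the start of the string; then one or more of a word character, then a digit, then one or more of a character in [0-2]; then exactly 2 of a word character, then optionally one of [jb5]; then zero or more of a word character, then one or more of a word character.
Matches to split on: at [0:14] → 'outtLf62gKb79I'.
`split` removes every match and returns the 2 fragments in between.

['', ' @@LQYtV7010hx5BEdr']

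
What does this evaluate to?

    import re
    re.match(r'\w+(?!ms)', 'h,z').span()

Because the assertion is negative and zero-width, positions next to the forbidden text are skipped.
`re.match` only tries the pattern at the start of the string.
The match spans [0:1] → 'h'.

(0, 1)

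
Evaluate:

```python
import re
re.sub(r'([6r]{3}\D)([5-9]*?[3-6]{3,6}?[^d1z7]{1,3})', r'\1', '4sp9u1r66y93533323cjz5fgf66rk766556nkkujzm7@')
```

'4sp9u1r66y3cjz5fgf66rkkkujzm7@'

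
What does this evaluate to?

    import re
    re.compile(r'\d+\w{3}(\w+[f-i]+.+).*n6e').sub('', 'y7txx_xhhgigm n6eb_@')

Pattern: one or more of a digit, then exactly 3 of a word character; then one or more of a word character, then one or more of a character in [f-i], then one or more of any character (captured); then zero or more of any character, then the literal 'n6e'.
Each match is replaced by ''.

'yb_@'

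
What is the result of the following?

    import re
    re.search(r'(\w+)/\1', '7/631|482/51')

None

The backreference `\1` re-matches whatever the first group consumed, character for character.
Unlike `match`, `search` isn't anchored — it looks for the pattern anywhere in the string.
Here the pattern never matches, so the call returns None.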